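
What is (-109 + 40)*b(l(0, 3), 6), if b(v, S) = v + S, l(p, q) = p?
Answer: -414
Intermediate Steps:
b(v, S) = S + v
(-109 + 40)*b(l(0, 3), 6) = (-109 + 40)*(6 + 0) = -69*6 = -414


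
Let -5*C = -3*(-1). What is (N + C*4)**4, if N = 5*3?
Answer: 15752961/625 ≈ 25205.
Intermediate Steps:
N = 15
C = -3/5 (C = -(-3)*(-1)/5 = -1/5*3 = -3/5 ≈ -0.60000)
(N + C*4)**4 = (15 - 3/5*4)**4 = (15 - 12/5)**4 = (63/5)**4 = 15752961/625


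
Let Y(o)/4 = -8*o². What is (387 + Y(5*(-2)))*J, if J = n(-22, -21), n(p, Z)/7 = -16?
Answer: 315056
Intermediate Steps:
n(p, Z) = -112 (n(p, Z) = 7*(-16) = -112)
J = -112
Y(o) = -32*o² (Y(o) = 4*(-8*o²) = -32*o²)
(387 + Y(5*(-2)))*J = (387 - 32*(5*(-2))²)*(-112) = (387 - 32*(-10)²)*(-112) = (387 - 32*100)*(-112) = (387 - 3200)*(-112) = -2813*(-112) = 315056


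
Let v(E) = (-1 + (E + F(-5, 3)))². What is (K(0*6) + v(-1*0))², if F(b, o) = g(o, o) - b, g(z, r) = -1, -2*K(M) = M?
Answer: 81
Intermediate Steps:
K(M) = -M/2
F(b, o) = -1 - b
v(E) = (3 + E)² (v(E) = (-1 + (E + (-1 - 1*(-5))))² = (-1 + (E + (-1 + 5)))² = (-1 + (E + 4))² = (-1 + (4 + E))² = (3 + E)²)
(K(0*6) + v(-1*0))² = (-0*6 + (3 - 1*0)²)² = (-½*0 + (3 + 0)²)² = (0 + 3²)² = (0 + 9)² = 9² = 81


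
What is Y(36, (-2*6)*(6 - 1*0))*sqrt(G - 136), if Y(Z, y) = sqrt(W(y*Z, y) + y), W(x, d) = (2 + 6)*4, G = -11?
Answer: -14*sqrt(30) ≈ -76.681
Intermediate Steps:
W(x, d) = 32 (W(x, d) = 8*4 = 32)
Y(Z, y) = sqrt(32 + y)
Y(36, (-2*6)*(6 - 1*0))*sqrt(G - 136) = sqrt(32 + (-2*6)*(6 - 1*0))*sqrt(-11 - 136) = sqrt(32 - 12*(6 + 0))*sqrt(-147) = sqrt(32 - 12*6)*(7*I*sqrt(3)) = sqrt(32 - 72)*(7*I*sqrt(3)) = sqrt(-40)*(7*I*sqrt(3)) = (2*I*sqrt(10))*(7*I*sqrt(3)) = -14*sqrt(30)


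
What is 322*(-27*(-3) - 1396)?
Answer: -423430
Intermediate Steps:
322*(-27*(-3) - 1396) = 322*(81 - 1396) = 322*(-1315) = -423430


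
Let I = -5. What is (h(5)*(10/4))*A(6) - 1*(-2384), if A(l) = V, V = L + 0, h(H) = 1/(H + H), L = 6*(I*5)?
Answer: 4693/2 ≈ 2346.5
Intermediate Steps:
L = -150 (L = 6*(-5*5) = 6*(-25) = -150)
h(H) = 1/(2*H)
V = -150 (V = -150 + 0 = -150)
A(l) = -150
(h(5)*(10/4))*A(6) - 1*(-2384) = (((½)/5)*(10/4))*(-150) - 1*(-2384) = (((½)*(⅕))*(10*(¼)))*(-150) + 2384 = ((⅒)*(5/2))*(-150) + 2384 = (¼)*(-150) + 2384 = -75/2 + 2384 = 4693/2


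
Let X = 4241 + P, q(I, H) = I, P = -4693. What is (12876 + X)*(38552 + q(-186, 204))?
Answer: 476659184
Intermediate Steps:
X = -452 (X = 4241 - 4693 = -452)
(12876 + X)*(38552 + q(-186, 204)) = (12876 - 452)*(38552 - 186) = 12424*38366 = 476659184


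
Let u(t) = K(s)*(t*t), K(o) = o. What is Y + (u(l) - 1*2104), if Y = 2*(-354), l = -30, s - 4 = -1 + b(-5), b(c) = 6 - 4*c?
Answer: 23288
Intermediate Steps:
s = 29 (s = 4 + (-1 + (6 - 4*(-5))) = 4 + (-1 + (6 + 20)) = 4 + (-1 + 26) = 4 + 25 = 29)
Y = -708
u(t) = 29*t² (u(t) = 29*(t*t) = 29*t²)
Y + (u(l) - 1*2104) = -708 + (29*(-30)² - 1*2104) = -708 + (29*900 - 2104) = -708 + (26100 - 2104) = -708 + 23996 = 23288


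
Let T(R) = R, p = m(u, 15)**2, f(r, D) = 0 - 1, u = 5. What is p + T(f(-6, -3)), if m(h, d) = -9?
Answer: 80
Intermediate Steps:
f(r, D) = -1
p = 81 (p = (-9)**2 = 81)
p + T(f(-6, -3)) = 81 - 1 = 80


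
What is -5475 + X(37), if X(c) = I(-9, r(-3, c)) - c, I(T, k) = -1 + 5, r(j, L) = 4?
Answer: -5508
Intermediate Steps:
I(T, k) = 4
X(c) = 4 - c
-5475 + X(37) = -5475 + (4 - 1*37) = -5475 + (4 - 37) = -5475 - 33 = -5508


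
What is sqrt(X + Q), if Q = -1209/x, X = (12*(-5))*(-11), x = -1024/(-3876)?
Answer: I*sqrt(1002561)/16 ≈ 62.58*I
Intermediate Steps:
x = 256/969 (x = -1024*(-1/3876) = 256/969 ≈ 0.26419)
X = 660 (X = -60*(-11) = 660)
Q = -1171521/256 (Q = -1209/256/969 = -1209*969/256 = -1171521/256 ≈ -4576.3)
sqrt(X + Q) = sqrt(660 - 1171521/256) = sqrt(-1002561/256) = I*sqrt(1002561)/16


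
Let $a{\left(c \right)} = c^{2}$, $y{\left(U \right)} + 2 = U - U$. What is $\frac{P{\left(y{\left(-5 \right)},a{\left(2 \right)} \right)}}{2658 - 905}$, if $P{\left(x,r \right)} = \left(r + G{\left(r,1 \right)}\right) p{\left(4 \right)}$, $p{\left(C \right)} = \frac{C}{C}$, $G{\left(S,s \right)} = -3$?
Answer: $\frac{1}{1753} \approx 0.00057045$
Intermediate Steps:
$y{\left(U \right)} = -2$ ($y{\left(U \right)} = -2 + \left(U - U\right) = -2 + 0 = -2$)
$p{\left(C \right)} = 1$
$P{\left(x,r \right)} = -3 + r$ ($P{\left(x,r \right)} = \left(r - 3\right) 1 = \left(-3 + r\right) 1 = -3 + r$)
$\frac{P{\left(y{\left(-5 \right)},a{\left(2 \right)} \right)}}{2658 - 905} = \frac{-3 + 2^{2}}{2658 - 905} = \frac{-3 + 4}{1753} = \frac{1}{1753} \cdot 1 = \frac{1}{1753}$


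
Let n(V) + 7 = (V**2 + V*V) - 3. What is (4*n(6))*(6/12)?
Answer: 124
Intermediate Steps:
n(V) = -10 + 2*V**2 (n(V) = -7 + ((V**2 + V*V) - 3) = -7 + ((V**2 + V**2) - 3) = -7 + (2*V**2 - 3) = -7 + (-3 + 2*V**2) = -10 + 2*V**2)
(4*n(6))*(6/12) = (4*(-10 + 2*6**2))*(6/12) = (4*(-10 + 2*36))*(6*(1/12)) = (4*(-10 + 72))*(1/2) = (4*62)*(1/2) = 248*(1/2) = 124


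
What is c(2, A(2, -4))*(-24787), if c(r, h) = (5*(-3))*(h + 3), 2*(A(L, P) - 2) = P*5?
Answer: -1859025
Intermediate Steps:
A(L, P) = 2 + 5*P/2 (A(L, P) = 2 + (P*5)/2 = 2 + (5*P)/2 = 2 + 5*P/2)
c(r, h) = -45 - 15*h (c(r, h) = -15*(3 + h) = -45 - 15*h)
c(2, A(2, -4))*(-24787) = (-45 - 15*(2 + (5/2)*(-4)))*(-24787) = (-45 - 15*(2 - 10))*(-24787) = (-45 - 15*(-8))*(-24787) = (-45 + 120)*(-24787) = 75*(-24787) = -1859025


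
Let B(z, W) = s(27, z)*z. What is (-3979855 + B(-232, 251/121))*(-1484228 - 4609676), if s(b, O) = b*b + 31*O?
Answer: 15115557143856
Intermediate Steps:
s(b, O) = b² + 31*O
B(z, W) = z*(729 + 31*z) (B(z, W) = (27² + 31*z)*z = (729 + 31*z)*z = z*(729 + 31*z))
(-3979855 + B(-232, 251/121))*(-1484228 - 4609676) = (-3979855 - 232*(729 + 31*(-232)))*(-1484228 - 4609676) = (-3979855 - 232*(729 - 7192))*(-6093904) = (-3979855 - 232*(-6463))*(-6093904) = (-3979855 + 1499416)*(-6093904) = -2480439*(-6093904) = 15115557143856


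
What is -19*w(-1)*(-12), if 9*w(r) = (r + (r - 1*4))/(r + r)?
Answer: 76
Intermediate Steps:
w(r) = (-4 + 2*r)/(18*r) (w(r) = ((r + (r - 1*4))/(r + r))/9 = ((r + (r - 4))/((2*r)))/9 = ((r + (-4 + r))*(1/(2*r)))/9 = ((-4 + 2*r)*(1/(2*r)))/9 = ((-4 + 2*r)/(2*r))/9 = (-4 + 2*r)/(18*r))
-19*w(-1)*(-12) = -19*(-2 - 1)/(9*(-1))*(-12) = -19*(-1)*(-3)/9*(-12) = -19*1/3*(-12) = -19/3*(-12) = 76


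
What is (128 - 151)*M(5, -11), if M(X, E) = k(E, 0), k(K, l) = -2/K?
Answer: -46/11 ≈ -4.1818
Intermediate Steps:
M(X, E) = -2/E
(128 - 151)*M(5, -11) = (128 - 151)*(-2/(-11)) = -(-46)*(-1)/11 = -23*2/11 = -46/11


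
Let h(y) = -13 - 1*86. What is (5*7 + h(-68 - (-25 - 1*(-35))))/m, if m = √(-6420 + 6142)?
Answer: 32*I*√278/139 ≈ 3.8385*I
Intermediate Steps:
h(y) = -99 (h(y) = -13 - 86 = -99)
m = I*√278 (m = √(-278) = I*√278 ≈ 16.673*I)
(5*7 + h(-68 - (-25 - 1*(-35))))/m = (5*7 - 99)/((I*√278)) = (35 - 99)*(-I*√278/278) = -(-32)*I*√278/139 = 32*I*√278/139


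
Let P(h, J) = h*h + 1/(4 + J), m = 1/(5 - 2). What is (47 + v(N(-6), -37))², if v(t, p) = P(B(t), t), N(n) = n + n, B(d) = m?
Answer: 11444689/5184 ≈ 2207.7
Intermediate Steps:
m = ⅓ (m = 1/3 = ⅓ ≈ 0.33333)
B(d) = ⅓
N(n) = 2*n
P(h, J) = h² + 1/(4 + J)
v(t, p) = (13/9 + t/9)/(4 + t) (v(t, p) = (1 + 4*(⅓)² + t*(⅓)²)/(4 + t) = (1 + 4*(⅑) + t*(⅑))/(4 + t) = (1 + 4/9 + t/9)/(4 + t) = (13/9 + t/9)/(4 + t))
(47 + v(N(-6), -37))² = (47 + (13 + 2*(-6))/(9*(4 + 2*(-6))))² = (47 + (13 - 12)/(9*(4 - 12)))² = (47 + (⅑)*1/(-8))² = (47 + (⅑)*(-⅛)*1)² = (47 - 1/72)² = (3383/72)² = 11444689/5184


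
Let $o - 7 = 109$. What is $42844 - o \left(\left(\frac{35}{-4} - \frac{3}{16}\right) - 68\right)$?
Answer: $\frac{207075}{4} \approx 51769.0$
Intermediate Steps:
$o = 116$ ($o = 7 + 109 = 116$)
$42844 - o \left(\left(\frac{35}{-4} - \frac{3}{16}\right) - 68\right) = 42844 - 116 \left(\left(\frac{35}{-4} - \frac{3}{16}\right) - 68\right) = 42844 - 116 \left(\left(35 \left(- \frac{1}{4}\right) - \frac{3}{16}\right) - 68\right) = 42844 - 116 \left(\left(- \frac{35}{4} - \frac{3}{16}\right) - 68\right) = 42844 - 116 \left(- \frac{143}{16} - 68\right) = 42844 - 116 \left(- \frac{1231}{16}\right) = 42844 - - \frac{35699}{4} = 42844 + \frac{35699}{4} = \frac{207075}{4}$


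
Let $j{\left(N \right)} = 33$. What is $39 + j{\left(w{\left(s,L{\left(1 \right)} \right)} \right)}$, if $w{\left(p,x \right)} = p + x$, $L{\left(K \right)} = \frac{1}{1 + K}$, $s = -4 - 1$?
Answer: $72$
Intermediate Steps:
$s = -5$ ($s = -4 - 1 = -5$)
$39 + j{\left(w{\left(s,L{\left(1 \right)} \right)} \right)} = 39 + 33 = 72$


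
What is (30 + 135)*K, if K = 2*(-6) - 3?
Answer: -2475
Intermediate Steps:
K = -15 (K = -12 - 3 = -15)
(30 + 135)*K = (30 + 135)*(-15) = 165*(-15) = -2475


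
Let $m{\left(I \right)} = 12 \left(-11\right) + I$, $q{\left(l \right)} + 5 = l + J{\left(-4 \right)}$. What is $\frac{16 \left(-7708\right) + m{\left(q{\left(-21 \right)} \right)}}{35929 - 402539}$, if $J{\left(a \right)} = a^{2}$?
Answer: $\frac{12347}{36661} \approx 0.33679$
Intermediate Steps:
$q{\left(l \right)} = 11 + l$ ($q{\left(l \right)} = -5 + \left(l + \left(-4\right)^{2}\right) = -5 + \left(l + 16\right) = -5 + \left(16 + l\right) = 11 + l$)
$m{\left(I \right)} = -132 + I$
$\frac{16 \left(-7708\right) + m{\left(q{\left(-21 \right)} \right)}}{35929 - 402539} = \frac{16 \left(-7708\right) + \left(-132 + \left(11 - 21\right)\right)}{35929 - 402539} = \frac{-123328 - 142}{-366610} = \left(-123328 - 142\right) \left(- \frac{1}{366610}\right) = \left(-123470\right) \left(- \frac{1}{366610}\right) = \frac{12347}{36661}$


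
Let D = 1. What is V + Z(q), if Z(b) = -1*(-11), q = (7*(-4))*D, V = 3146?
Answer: 3157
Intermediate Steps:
q = -28 (q = (7*(-4))*1 = -28*1 = -28)
Z(b) = 11
V + Z(q) = 3146 + 11 = 3157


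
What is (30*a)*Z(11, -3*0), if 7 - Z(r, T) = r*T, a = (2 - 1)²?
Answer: 210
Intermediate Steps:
a = 1 (a = 1² = 1)
Z(r, T) = 7 - T*r (Z(r, T) = 7 - r*T = 7 - T*r)
(30*a)*Z(11, -3*0) = (30*1)*(7 - 1*(-3*0)*11) = 30*(7 - 1*0*11) = 30*(7 + 0) = 30*7 = 210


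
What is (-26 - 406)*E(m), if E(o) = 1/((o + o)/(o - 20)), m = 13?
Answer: 1512/13 ≈ 116.31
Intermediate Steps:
E(o) = (-20 + o)/(2*o) (E(o) = 1/((2*o)/(-20 + o)) = 1/(2*o/(-20 + o)) = (-20 + o)/(2*o))
(-26 - 406)*E(m) = (-26 - 406)*((1/2)*(-20 + 13)/13) = -216*(-7)/13 = -432*(-7/26) = 1512/13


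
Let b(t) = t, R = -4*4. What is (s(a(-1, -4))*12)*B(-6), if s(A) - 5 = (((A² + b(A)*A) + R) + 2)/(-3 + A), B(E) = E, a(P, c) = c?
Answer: -1224/7 ≈ -174.86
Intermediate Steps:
R = -16
s(A) = 5 + (-14 + 2*A²)/(-3 + A) (s(A) = 5 + (((A² + A*A) - 16) + 2)/(-3 + A) = 5 + (((A² + A²) - 16) + 2)/(-3 + A) = 5 + ((2*A² - 16) + 2)/(-3 + A) = 5 + ((-16 + 2*A²) + 2)/(-3 + A) = 5 + (-14 + 2*A²)/(-3 + A))
(s(a(-1, -4))*12)*B(-6) = (((-29 + 2*(-4)² + 5*(-4))/(-3 - 4))*12)*(-6) = (((-29 + 2*16 - 20)/(-7))*12)*(-6) = (-(-29 + 32 - 20)/7*12)*(-6) = (-⅐*(-17)*12)*(-6) = ((17/7)*12)*(-6) = (204/7)*(-6) = -1224/7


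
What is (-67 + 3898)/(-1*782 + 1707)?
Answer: 3831/925 ≈ 4.1416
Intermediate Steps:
(-67 + 3898)/(-1*782 + 1707) = 3831/(-782 + 1707) = 3831/925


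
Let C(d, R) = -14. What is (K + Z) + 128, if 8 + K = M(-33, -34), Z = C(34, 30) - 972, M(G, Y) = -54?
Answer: -920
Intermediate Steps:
Z = -986 (Z = -14 - 972 = -986)
K = -62 (K = -8 - 54 = -62)
(K + Z) + 128 = (-62 - 986) + 128 = -1048 + 128 = -920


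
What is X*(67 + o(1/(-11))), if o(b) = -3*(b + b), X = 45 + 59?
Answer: 77272/11 ≈ 7024.7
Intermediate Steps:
X = 104
o(b) = -6*b
X*(67 + o(1/(-11))) = 104*(67 - 6/(-11)) = 104*(67 - 6*(-1/11)) = 104*(67 + 6/11) = 104*(743/11) = 77272/11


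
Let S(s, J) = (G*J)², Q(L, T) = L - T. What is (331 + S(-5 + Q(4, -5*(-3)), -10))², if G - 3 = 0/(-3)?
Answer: 1515361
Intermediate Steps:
G = 3 (G = 3 + 0/(-3) = 3 + 0*(-⅓) = 3 + 0 = 3)
S(s, J) = 9*J² (S(s, J) = (3*J)² = 9*J²)
(331 + S(-5 + Q(4, -5*(-3)), -10))² = (331 + 9*(-10)²)² = (331 + 9*100)² = (331 + 900)² = 1231² = 1515361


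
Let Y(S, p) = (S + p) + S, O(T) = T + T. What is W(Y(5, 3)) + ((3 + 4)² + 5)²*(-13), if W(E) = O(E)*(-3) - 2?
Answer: -37988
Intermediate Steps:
O(T) = 2*T
Y(S, p) = p + 2*S
W(E) = -2 - 6*E (W(E) = (2*E)*(-3) - 2 = -6*E - 2 = -2 - 6*E)
W(Y(5, 3)) + ((3 + 4)² + 5)²*(-13) = (-2 - 6*(3 + 2*5)) + ((3 + 4)² + 5)²*(-13) = (-2 - 6*(3 + 10)) + (7² + 5)²*(-13) = (-2 - 6*13) + (49 + 5)²*(-13) = (-2 - 78) + 54²*(-13) = -80 + 2916*(-13) = -80 - 37908 = -37988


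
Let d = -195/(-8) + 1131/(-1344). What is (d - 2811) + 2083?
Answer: -315601/448 ≈ -704.47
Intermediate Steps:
d = 10543/448 (d = -195*(-⅛) + 1131*(-1/1344) = 195/8 - 377/448 = 10543/448 ≈ 23.533)
(d - 2811) + 2083 = (10543/448 - 2811) + 2083 = -1248785/448 + 2083 = -315601/448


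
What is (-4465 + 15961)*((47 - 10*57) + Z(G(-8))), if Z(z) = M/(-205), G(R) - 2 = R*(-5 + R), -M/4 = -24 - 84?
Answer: -1237509912/205 ≈ -6.0366e+6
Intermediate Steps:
M = 432 (M = -4*(-24 - 84) = -4*(-108) = 432)
G(R) = 2 + R*(-5 + R)
Z(z) = -432/205 (Z(z) = 432/(-205) = 432*(-1/205) = -432/205)
(-4465 + 15961)*((47 - 10*57) + Z(G(-8))) = (-4465 + 15961)*((47 - 10*57) - 432/205) = 11496*((47 - 570) - 432/205) = 11496*(-523 - 432/205) = 11496*(-107647/205) = -1237509912/205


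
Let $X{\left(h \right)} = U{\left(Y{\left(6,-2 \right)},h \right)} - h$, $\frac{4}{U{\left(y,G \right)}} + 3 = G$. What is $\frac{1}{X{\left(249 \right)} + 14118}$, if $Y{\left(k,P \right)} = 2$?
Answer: $\frac{123}{1705889} \approx 7.2103 \cdot 10^{-5}$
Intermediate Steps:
$U{\left(y,G \right)} = \frac{4}{-3 + G}$
$X{\left(h \right)} = - h + \frac{4}{-3 + h}$ ($X{\left(h \right)} = \frac{4}{-3 + h} - h = - h + \frac{4}{-3 + h}$)
$\frac{1}{X{\left(249 \right)} + 14118} = \frac{1}{\frac{4 - 249 \left(-3 + 249\right)}{-3 + 249} + 14118} = \frac{1}{\frac{4 - 249 \cdot 246}{246} + 14118} = \frac{1}{\frac{4 - 61254}{246} + 14118} = \frac{1}{\frac{1}{246} \left(-61250\right) + 14118} = \frac{1}{- \frac{30625}{123} + 14118} = \frac{1}{\frac{1705889}{123}} = \frac{123}{1705889}$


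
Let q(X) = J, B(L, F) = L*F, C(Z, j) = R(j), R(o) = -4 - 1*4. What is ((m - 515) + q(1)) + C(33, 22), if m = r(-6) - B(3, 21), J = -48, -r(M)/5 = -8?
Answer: -594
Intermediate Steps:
R(o) = -8 (R(o) = -4 - 4 = -8)
r(M) = 40 (r(M) = -5*(-8) = 40)
C(Z, j) = -8
B(L, F) = F*L
m = -23 (m = 40 - 21*3 = 40 - 1*63 = 40 - 63 = -23)
q(X) = -48
((m - 515) + q(1)) + C(33, 22) = ((-23 - 515) - 48) - 8 = (-538 - 48) - 8 = -586 - 8 = -594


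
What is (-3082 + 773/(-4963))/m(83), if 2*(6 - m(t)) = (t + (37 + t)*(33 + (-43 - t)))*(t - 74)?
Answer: -10197826/164945305 ≈ -0.061826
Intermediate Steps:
m(t) = 6 - (-74 + t)*(t + (-10 - t)*(37 + t))/2 (m(t) = 6 - (t + (37 + t)*(33 + (-43 - t)))*(t - 74)/2 = 6 - (t + (37 + t)*(-10 - t))*(-74 + t)/2 = 6 - (t + (-10 - t)*(37 + t))*(-74 + t)/2 = 6 - (-74 + t)*(t + (-10 - t)*(37 + t))/2)
(-3082 + 773/(-4963))/m(83) = (-3082 + 773/(-4963))/(-13684 + (½)*83³ - 1517*83 - 14*83²) = (-3082 + 773*(-1/4963))/(-13684 + (½)*571787 - 125911 - 14*6889) = (-3082 - 773/4963)/(-13684 + 571787/2 - 125911 - 96446) = -15296739/(4963*99705/2) = -15296739/4963*2/99705 = -10197826/164945305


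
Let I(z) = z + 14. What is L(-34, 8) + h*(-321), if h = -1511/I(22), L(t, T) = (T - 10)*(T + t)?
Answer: 162301/12 ≈ 13525.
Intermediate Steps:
L(t, T) = (-10 + T)*(T + t)
I(z) = 14 + z
h = -1511/36 (h = -1511/(14 + 22) = -1511/36 ≈ -41.972)
L(-34, 8) + h*(-321) = (8² - 10*8 - 10*(-34) + 8*(-34)) - 1511/36*(-321) = (64 - 80 + 340 - 272) + 161677/12 = 52 + 161677/12 = 162301/12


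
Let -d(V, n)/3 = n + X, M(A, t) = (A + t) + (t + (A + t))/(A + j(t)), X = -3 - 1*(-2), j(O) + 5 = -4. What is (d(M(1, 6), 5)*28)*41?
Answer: -13776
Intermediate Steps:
j(O) = -9 (j(O) = -5 - 4 = -9)
X = -1 (X = -3 + 2 = -1)
M(A, t) = A + t + (A + 2*t)/(-9 + A) (M(A, t) = (A + t) + (t + (A + t))/(A - 9) = (A + t) + (A + 2*t)/(-9 + A) = A + t + (A + 2*t)/(-9 + A))
d(V, n) = 3 - 3*n (d(V, n) = -3*(n - 1) = -3*(-1 + n) = 3 - 3*n)
(d(M(1, 6), 5)*28)*41 = ((3 - 3*5)*28)*41 = ((3 - 15)*28)*41 = -12*28*41 = -336*41 = -13776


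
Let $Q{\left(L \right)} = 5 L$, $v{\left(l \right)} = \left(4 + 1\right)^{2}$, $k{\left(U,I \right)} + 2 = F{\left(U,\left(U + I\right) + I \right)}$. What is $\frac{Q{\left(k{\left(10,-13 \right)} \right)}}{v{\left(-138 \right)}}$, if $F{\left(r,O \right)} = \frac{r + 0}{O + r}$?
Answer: $- \frac{11}{15} \approx -0.73333$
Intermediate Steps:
$F{\left(r,O \right)} = \frac{r}{O + r}$
$k{\left(U,I \right)} = -2 + \frac{U}{2 I + 2 U}$ ($k{\left(U,I \right)} = -2 + \frac{U}{\left(\left(U + I\right) + I\right) + U} = -2 + \frac{U}{\left(\left(I + U\right) + I\right) + U} = -2 + \frac{U}{\left(U + 2 I\right) + U} = -2 + \frac{U}{2 I + 2 U}$)
$v{\left(l \right)} = 25$ ($v{\left(l \right)} = 5^{2} = 25$)
$\frac{Q{\left(k{\left(10,-13 \right)} \right)}}{v{\left(-138 \right)}} = \frac{5 \frac{\left(-2\right) \left(-13\right) - 15}{-13 + 10}}{25} = 5 \frac{26 - 15}{-3} \cdot \frac{1}{25} = 5 \left(\left(- \frac{1}{3}\right) 11\right) \frac{1}{25} = 5 \left(- \frac{11}{3}\right) \frac{1}{25} = \left(- \frac{55}{3}\right) \frac{1}{25} = - \frac{11}{15}$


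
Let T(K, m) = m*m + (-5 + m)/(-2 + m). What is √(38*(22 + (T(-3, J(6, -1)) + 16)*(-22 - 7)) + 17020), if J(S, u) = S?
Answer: I*√158894/2 ≈ 199.31*I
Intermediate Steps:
T(K, m) = m² + (-5 + m)/(-2 + m)
√(38*(22 + (T(-3, J(6, -1)) + 16)*(-22 - 7)) + 17020) = √(38*(22 + ((-5 + 6 + 6³ - 2*6²)/(-2 + 6) + 16)*(-22 - 7)) + 17020) = √(38*(22 + ((-5 + 6 + 216 - 2*36)/4 + 16)*(-29)) + 17020) = √(38*(22 + ((-5 + 6 + 216 - 72)/4 + 16)*(-29)) + 17020) = √(38*(22 + ((¼)*145 + 16)*(-29)) + 17020) = √(38*(22 + (145/4 + 16)*(-29)) + 17020) = √(38*(22 + (209/4)*(-29)) + 17020) = √(38*(22 - 6061/4) + 17020) = √(38*(-5973/4) + 17020) = √(-113487/2 + 17020) = √(-79447/2) = I*√158894/2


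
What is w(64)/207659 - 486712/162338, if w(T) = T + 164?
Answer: -50516557072/16855473371 ≈ -2.9970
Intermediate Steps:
w(T) = 164 + T
w(64)/207659 - 486712/162338 = (164 + 64)/207659 - 486712/162338 = 228*(1/207659) - 486712*1/162338 = 228/207659 - 243356/81169 = -50516557072/16855473371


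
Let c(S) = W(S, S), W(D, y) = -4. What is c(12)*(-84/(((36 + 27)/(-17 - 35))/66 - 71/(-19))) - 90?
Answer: 29046/80825 ≈ 0.35937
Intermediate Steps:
c(S) = -4
c(12)*(-84/(((36 + 27)/(-17 - 35))/66 - 71/(-19))) - 90 = -(-336)/(((36 + 27)/(-17 - 35))/66 - 71/(-19)) - 90 = -(-336)/((63/(-52))*(1/66) - 71*(-1/19)) - 90 = -(-336)/((63*(-1/52))*(1/66) + 71/19) - 90 = -(-336)/(-63/52*1/66 + 71/19) - 90 = -(-336)/(-21/1144 + 71/19) - 90 = -(-336)/80825/21736 - 90 = -(-336)*21736/80825 - 90 = -4*(-1825824/80825) - 90 = 7303296/80825 - 90 = 29046/80825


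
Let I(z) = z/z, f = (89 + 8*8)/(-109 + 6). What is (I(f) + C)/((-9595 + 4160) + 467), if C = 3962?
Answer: -1321/1656 ≈ -0.79771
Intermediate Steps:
f = -153/103 (f = (89 + 64)/(-103) = 153*(-1/103) = -153/103 ≈ -1.4854)
I(z) = 1
(I(f) + C)/((-9595 + 4160) + 467) = (1 + 3962)/((-9595 + 4160) + 467) = 3963/(-5435 + 467) = 3963/(-4968) = 3963*(-1/4968) = -1321/1656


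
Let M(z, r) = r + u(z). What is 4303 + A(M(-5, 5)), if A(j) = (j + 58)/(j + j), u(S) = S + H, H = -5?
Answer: 42977/10 ≈ 4297.7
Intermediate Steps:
u(S) = -5 + S (u(S) = S - 5 = -5 + S)
M(z, r) = -5 + r + z (M(z, r) = r + (-5 + z) = -5 + r + z)
A(j) = (58 + j)/(2*j) (A(j) = (58 + j)/((2*j)) = (58 + j)*(1/(2*j)) = (58 + j)/(2*j))
4303 + A(M(-5, 5)) = 4303 + (58 + (-5 + 5 - 5))/(2*(-5 + 5 - 5)) = 4303 + (1/2)*(58 - 5)/(-5) = 4303 + (1/2)*(-1/5)*53 = 4303 - 53/10 = 42977/10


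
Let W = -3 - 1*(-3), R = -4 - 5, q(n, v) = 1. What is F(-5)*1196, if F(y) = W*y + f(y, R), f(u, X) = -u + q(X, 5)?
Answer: 7176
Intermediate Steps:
R = -9
W = 0 (W = -3 + 3 = 0)
f(u, X) = 1 - u (f(u, X) = -u + 1 = 1 - u)
F(y) = 1 - y (F(y) = 0*y + (1 - y) = 0 + (1 - y) = 1 - y)
F(-5)*1196 = (1 - 1*(-5))*1196 = (1 + 5)*1196 = 6*1196 = 7176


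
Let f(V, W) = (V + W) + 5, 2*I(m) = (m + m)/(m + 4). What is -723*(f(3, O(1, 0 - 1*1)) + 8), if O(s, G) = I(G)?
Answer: -11327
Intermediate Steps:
I(m) = m/(4 + m) (I(m) = ((m + m)/(m + 4))/2 = ((2*m)/(4 + m))/2 = (2*m/(4 + m))/2 = m/(4 + m))
O(s, G) = G/(4 + G)
f(V, W) = 5 + V + W
-723*(f(3, O(1, 0 - 1*1)) + 8) = -723*((5 + 3 + (0 - 1*1)/(4 + (0 - 1*1))) + 8) = -723*((5 + 3 + (0 - 1)/(4 + (0 - 1))) + 8) = -723*((5 + 3 - 1/(4 - 1)) + 8) = -723*((5 + 3 - 1/3) + 8) = -723*(23/3 + 8) = -723*47/3 = -241*47 = -11327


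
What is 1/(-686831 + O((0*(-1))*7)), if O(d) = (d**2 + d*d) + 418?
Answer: -1/686413 ≈ -1.4568e-6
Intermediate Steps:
O(d) = 418 + 2*d**2 (O(d) = (d**2 + d**2) + 418 = 2*d**2 + 418 = 418 + 2*d**2)
1/(-686831 + O((0*(-1))*7)) = 1/(-686831 + (418 + 2*((0*(-1))*7)**2)) = 1/(-686831 + (418 + 2*(0*7)**2)) = 1/(-686831 + (418 + 2*0**2)) = 1/(-686831 + (418 + 2*0)) = 1/(-686831 + (418 + 0)) = 1/(-686831 + 418) = 1/(-686413) = -1/686413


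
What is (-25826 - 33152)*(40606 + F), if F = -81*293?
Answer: -995135794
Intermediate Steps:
F = -23733
(-25826 - 33152)*(40606 + F) = (-25826 - 33152)*(40606 - 23733) = -58978*16873 = -995135794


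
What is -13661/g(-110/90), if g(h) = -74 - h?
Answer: 122949/655 ≈ 187.71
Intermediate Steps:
-13661/g(-110/90) = -13661/(-74 - (-110)/90) = -13661/(-74 - 1*(-11/9)) = -13661/(-74 + 11/9) = -13661/(-655/9) = -13661*(-9/655) = 122949/655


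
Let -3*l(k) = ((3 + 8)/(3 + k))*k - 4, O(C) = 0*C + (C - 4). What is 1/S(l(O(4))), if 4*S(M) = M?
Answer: 3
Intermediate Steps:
O(C) = -4 + C (O(C) = 0 + (-4 + C) = -4 + C)
l(k) = 4/3 - 11*k/(3*(3 + k)) (l(k) = -(((3 + 8)/(3 + k))*k - 4)/3 = -((11/(3 + k))*k - 4)/3 = -(11*k/(3 + k) - 4)/3 = -(-4 + 11*k/(3 + k))/3 = 4/3 - 11*k/(3*(3 + k)))
S(M) = M/4
1/S(l(O(4))) = 1/(((12 - 7*(-4 + 4))/(3*(3 + (-4 + 4))))/4) = 1/(((12 - 7*0)/(3*(3 + 0)))/4) = 1/(((⅓)*(12 + 0)/3)/4) = 1/(((⅓)*(⅓)*12)/4) = 1/((¼)*(4/3)) = 1/(⅓) = 3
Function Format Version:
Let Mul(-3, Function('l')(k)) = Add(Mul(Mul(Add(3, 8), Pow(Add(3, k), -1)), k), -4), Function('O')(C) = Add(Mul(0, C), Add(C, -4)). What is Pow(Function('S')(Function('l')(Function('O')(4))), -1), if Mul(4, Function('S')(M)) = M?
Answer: 3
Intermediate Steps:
Function('O')(C) = Add(-4, C) (Function('O')(C) = Add(0, Add(-4, C)) = Add(-4, C))
Function('l')(k) = Add(Rational(4, 3), Mul(Rational(-11, 3), k, Pow(Add(3, k), -1))) (Function('l')(k) = Mul(Rational(-1, 3), Add(Mul(Mul(Add(3, 8), Pow(Add(3, k), -1)), k), -4)) = Mul(Rational(-1, 3), Add(Mul(Mul(11, Pow(Add(3, k), -1)), k), -4)) = Mul(Rational(-1, 3), Add(Mul(11, k, Pow(Add(3, k), -1)), -4)) = Mul(Rational(-1, 3), Add(-4, Mul(11, k, Pow(Add(3, k), -1)))) = Add(Rational(4, 3), Mul(Rational(-11, 3), k, Pow(Add(3, k), -1))))
Function('S')(M) = Mul(Rational(1, 4), M)
Pow(Function('S')(Function('l')(Function('O')(4))), -1) = Pow(Mul(Rational(1, 4), Mul(Rational(1, 3), Pow(Add(3, Add(-4, 4)), -1), Add(12, Mul(-7, Add(-4, 4))))), -1) = Pow(Mul(Rational(1, 4), Mul(Rational(1, 3), Pow(Add(3, 0), -1), Add(12, Mul(-7, 0)))), -1) = Pow(Mul(Rational(1, 4), Mul(Rational(1, 3), Pow(3, -1), Add(12, 0))), -1) = Pow(Mul(Rational(1, 4), Mul(Rational(1, 3), Rational(1, 3), 12)), -1) = Pow(Mul(Rational(1, 4), Rational(4, 3)), -1) = Pow(Rational(1, 3), -1) = 3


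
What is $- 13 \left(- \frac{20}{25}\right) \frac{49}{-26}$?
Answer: $- \frac{98}{5} \approx -19.6$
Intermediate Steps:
$- 13 \left(- \frac{20}{25}\right) \frac{49}{-26} = - 13 \left(\left(-20\right) \frac{1}{25}\right) 49 \left(- \frac{1}{26}\right) = \left(-13\right) \left(- \frac{4}{5}\right) \left(- \frac{49}{26}\right) = \frac{52}{5} \left(- \frac{49}{26}\right) = - \frac{98}{5}$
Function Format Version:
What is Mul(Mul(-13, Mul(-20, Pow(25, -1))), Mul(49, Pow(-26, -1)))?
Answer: Rational(-98, 5) ≈ -19.600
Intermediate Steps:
Mul(Mul(-13, Mul(-20, Pow(25, -1))), Mul(49, Pow(-26, -1))) = Mul(Mul(-13, Mul(-20, Rational(1, 25))), Mul(49, Rational(-1, 26))) = Mul(Mul(-13, Rational(-4, 5)), Rational(-49, 26)) = Mul(Rational(52, 5), Rational(-49, 26)) = Rational(-98, 5)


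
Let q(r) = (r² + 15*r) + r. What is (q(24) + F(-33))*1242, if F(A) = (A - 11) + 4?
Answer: 1142640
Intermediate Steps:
q(r) = r² + 16*r
F(A) = -7 + A (F(A) = (-11 + A) + 4 = -7 + A)
(q(24) + F(-33))*1242 = (24*(16 + 24) + (-7 - 33))*1242 = (24*40 - 40)*1242 = (960 - 40)*1242 = 920*1242 = 1142640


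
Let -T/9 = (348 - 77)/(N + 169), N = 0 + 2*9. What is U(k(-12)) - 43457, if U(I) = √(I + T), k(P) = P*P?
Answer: -43457 + 3*√508827/187 ≈ -43446.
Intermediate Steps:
N = 18 (N = 0 + 18 = 18)
k(P) = P²
T = -2439/187 (T = -9*(348 - 77)/(18 + 169) = -2439/187 ≈ -13.043)
U(I) = √(-2439/187 + I) (U(I) = √(I - 2439/187) = √(-2439/187 + I))
U(k(-12)) - 43457 = √(-456093 + 34969*(-12)²)/187 - 43457 = √(-456093 + 34969*144)/187 - 43457 = √(-456093 + 5035536)/187 - 43457 = √4579443/187 - 43457 = (3*√508827)/187 - 43457 = 3*√508827/187 - 43457 = -43457 + 3*√508827/187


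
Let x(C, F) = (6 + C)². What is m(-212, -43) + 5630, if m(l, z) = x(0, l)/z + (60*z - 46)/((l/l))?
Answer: 129136/43 ≈ 3003.2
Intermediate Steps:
m(l, z) = -46 + 36/z + 60*z (m(l, z) = (6 + 0)²/z + (60*z - 46)/((l/l)) = 6²/z + (-46 + 60*z)/1 = 36/z + (-46 + 60*z)*1 = 36/z + (-46 + 60*z) = -46 + 36/z + 60*z)
m(-212, -43) + 5630 = (-46 + 36/(-43) + 60*(-43)) + 5630 = (-46 + 36*(-1/43) - 2580) + 5630 = (-46 - 36/43 - 2580) + 5630 = -112954/43 + 5630 = 129136/43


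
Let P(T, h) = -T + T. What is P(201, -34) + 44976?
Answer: 44976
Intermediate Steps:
P(T, h) = 0
P(201, -34) + 44976 = 0 + 44976 = 44976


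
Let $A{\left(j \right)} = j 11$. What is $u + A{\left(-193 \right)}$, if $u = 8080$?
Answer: $5957$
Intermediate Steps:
$A{\left(j \right)} = 11 j$
$u + A{\left(-193 \right)} = 8080 + 11 \left(-193\right) = 8080 - 2123 = 5957$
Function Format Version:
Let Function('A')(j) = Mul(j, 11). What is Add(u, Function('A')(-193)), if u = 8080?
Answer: 5957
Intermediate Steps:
Function('A')(j) = Mul(11, j)
Add(u, Function('A')(-193)) = Add(8080, Mul(11, -193)) = Add(8080, -2123) = 5957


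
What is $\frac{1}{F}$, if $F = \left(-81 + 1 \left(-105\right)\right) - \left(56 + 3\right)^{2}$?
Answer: $- \frac{1}{3667} \approx -0.0002727$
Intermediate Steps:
$F = -3667$ ($F = \left(-81 - 105\right) - 59^{2} = -186 - 3481 = -3667$)
$\frac{1}{F} = \frac{1}{-3667} = - \frac{1}{3667}$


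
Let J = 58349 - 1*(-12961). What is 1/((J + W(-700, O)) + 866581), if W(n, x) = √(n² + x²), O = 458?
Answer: 937891/879638828117 - 2*√174941/879638828117 ≈ 1.0653e-6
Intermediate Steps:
J = 71310 (J = 58349 + 12961 = 71310)
1/((J + W(-700, O)) + 866581) = 1/((71310 + √((-700)² + 458²)) + 866581) = 1/((71310 + √(490000 + 209764)) + 866581) = 1/((71310 + √699764) + 866581) = 1/((71310 + 2*√174941) + 866581) = 1/(937891 + 2*√174941)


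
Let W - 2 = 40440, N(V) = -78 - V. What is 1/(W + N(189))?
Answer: 1/40175 ≈ 2.4891e-5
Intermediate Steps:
W = 40442 (W = 2 + 40440 = 40442)
1/(W + N(189)) = 1/(40442 + (-78 - 1*189)) = 1/(40442 + (-78 - 189)) = 1/(40442 - 267) = 1/40175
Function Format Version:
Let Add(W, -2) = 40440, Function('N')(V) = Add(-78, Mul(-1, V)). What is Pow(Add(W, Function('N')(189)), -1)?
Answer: Rational(1, 40175) ≈ 2.4891e-5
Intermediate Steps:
W = 40442 (W = Add(2, 40440) = 40442)
Pow(Add(W, Function('N')(189)), -1) = Pow(Add(40442, Add(-78, Mul(-1, 189))), -1) = Pow(Add(40442, Add(-78, -189)), -1) = Pow(Add(40442, -267), -1) = Pow(40175, -1) = Rational(1, 40175)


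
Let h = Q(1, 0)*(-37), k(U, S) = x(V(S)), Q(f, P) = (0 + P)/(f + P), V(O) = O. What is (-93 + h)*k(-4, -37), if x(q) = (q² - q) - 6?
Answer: -130200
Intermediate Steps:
x(q) = -6 + q² - q
Q(f, P) = P/(P + f)
k(U, S) = -6 + S² - S
h = 0 (h = (0/(0 + 1))*(-37) = (0/1)*(-37) = (0*1)*(-37) = 0*(-37) = 0)
(-93 + h)*k(-4, -37) = (-93 + 0)*(-6 + (-37)² - 1*(-37)) = -93*(-6 + 1369 + 37) = -93*1400 = -130200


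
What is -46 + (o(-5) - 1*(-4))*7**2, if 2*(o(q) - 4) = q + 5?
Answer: 346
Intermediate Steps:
o(q) = 13/2 + q/2 (o(q) = 4 + (q + 5)/2 = 4 + (5 + q)/2 = 4 + (5/2 + q/2) = 13/2 + q/2)
-46 + (o(-5) - 1*(-4))*7**2 = -46 + ((13/2 + (1/2)*(-5)) - 1*(-4))*7**2 = -46 + ((13/2 - 5/2) + 4)*49 = -46 + (4 + 4)*49 = -46 + 8*49 = -46 + 392 = 346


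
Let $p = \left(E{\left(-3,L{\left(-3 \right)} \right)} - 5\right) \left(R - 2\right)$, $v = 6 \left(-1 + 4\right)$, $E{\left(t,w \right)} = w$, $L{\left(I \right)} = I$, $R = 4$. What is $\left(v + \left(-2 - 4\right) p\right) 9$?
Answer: $1026$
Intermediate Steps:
$v = 18$ ($v = 6 \cdot 3 = 18$)
$p = -16$ ($p = \left(-3 - 5\right) \left(4 - 2\right) = \left(-8\right) 2 = -16$)
$\left(v + \left(-2 - 4\right) p\right) 9 = \left(18 + \left(-2 - 4\right) \left(-16\right)\right) 9 = \left(18 - -96\right) 9 = \left(18 + 96\right) 9 = 114 \cdot 9 = 1026$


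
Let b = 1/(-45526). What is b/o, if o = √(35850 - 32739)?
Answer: -√3111/141631386 ≈ -3.9381e-7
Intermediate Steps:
b = -1/45526 ≈ -2.1965e-5
o = √3111 ≈ 55.776
b/o = -√3111/3111/45526 = -√3111/141631386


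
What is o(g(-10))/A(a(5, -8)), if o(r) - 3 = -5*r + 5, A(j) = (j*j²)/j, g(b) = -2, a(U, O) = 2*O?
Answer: 9/128 ≈ 0.070313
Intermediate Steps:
A(j) = j² (A(j) = j³/j = j²)
o(r) = 8 - 5*r (o(r) = 3 + (-5*r + 5) = 3 + (5 - 5*r) = 8 - 5*r)
o(g(-10))/A(a(5, -8)) = (8 - 5*(-2))/((2*(-8))²) = (8 + 10)/((-16)²) = 18/256 = 18*(1/256) = 9/128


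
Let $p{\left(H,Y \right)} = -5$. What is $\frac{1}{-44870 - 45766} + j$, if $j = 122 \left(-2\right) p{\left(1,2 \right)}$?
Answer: $\frac{110575919}{90636} \approx 1220.0$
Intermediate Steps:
$j = 1220$ ($j = 122 \left(-2\right) \left(-5\right) = \left(-244\right) \left(-5\right) = 1220$)
$\frac{1}{-44870 - 45766} + j = \frac{1}{-44870 - 45766} + 1220 = \frac{1}{-90636} + 1220 = - \frac{1}{90636} + 1220 = \frac{110575919}{90636}$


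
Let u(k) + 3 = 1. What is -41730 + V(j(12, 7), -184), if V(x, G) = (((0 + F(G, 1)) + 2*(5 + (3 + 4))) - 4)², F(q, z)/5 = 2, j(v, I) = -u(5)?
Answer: -40830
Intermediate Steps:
u(k) = -2 (u(k) = -3 + 1 = -2)
j(v, I) = 2 (j(v, I) = -1*(-2) = 2)
F(q, z) = 10 (F(q, z) = 5*2 = 10)
V(x, G) = 900 (V(x, G) = (((0 + 10) + 2*(5 + (3 + 4))) - 4)² = ((10 + 2*(5 + 7)) - 4)² = ((10 + 2*12) - 4)² = ((10 + 24) - 4)² = (34 - 4)² = 30² = 900)
-41730 + V(j(12, 7), -184) = -41730 + 900 = -40830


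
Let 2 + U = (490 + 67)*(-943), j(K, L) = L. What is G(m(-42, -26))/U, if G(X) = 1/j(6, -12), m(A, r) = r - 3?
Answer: 1/6303036 ≈ 1.5865e-7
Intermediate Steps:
m(A, r) = -3 + r
U = -525253 (U = -2 + (490 + 67)*(-943) = -2 + 557*(-943) = -2 - 525251 = -525253)
G(X) = -1/12 (G(X) = 1/(-12) = -1/12)
G(m(-42, -26))/U = -1/12/(-525253) = -1/12*(-1/525253) = 1/6303036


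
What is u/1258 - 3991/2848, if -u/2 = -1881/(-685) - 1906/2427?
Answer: -4182709311101/2978180243040 ≈ -1.4045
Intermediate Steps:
u = -6519154/1662495 (u = -2*(-1881/(-685) - 1906/2427) = -2*(-1881*(-1/685) - 1906*1/2427) = -2*(1881/685 - 1906/2427) = -2*3259577/1662495 = -6519154/1662495 ≈ -3.9213)
u/1258 - 3991/2848 = -6519154/1662495/1258 - 3991/2848 = -6519154/1662495*1/1258 - 3991*1/2848 = -3259577/1045709355 - 3991/2848 = -4182709311101/2978180243040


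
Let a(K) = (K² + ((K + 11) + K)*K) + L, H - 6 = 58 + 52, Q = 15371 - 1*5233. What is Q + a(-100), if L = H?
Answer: 39154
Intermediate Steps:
Q = 10138 (Q = 15371 - 5233 = 10138)
H = 116 (H = 6 + (58 + 52) = 6 + 110 = 116)
L = 116
a(K) = 116 + K² + K*(11 + 2*K) (a(K) = (K² + ((K + 11) + K)*K) + 116 = (K² + ((11 + K) + K)*K) + 116 = (K² + (11 + 2*K)*K) + 116 = (K² + K*(11 + 2*K)) + 116 = 116 + K² + K*(11 + 2*K))
Q + a(-100) = 10138 + (116 + 3*(-100)² + 11*(-100)) = 10138 + (116 + 3*10000 - 1100) = 10138 + (116 + 30000 - 1100) = 10138 + 29016 = 39154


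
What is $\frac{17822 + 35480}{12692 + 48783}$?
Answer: $\frac{53302}{61475} \approx 0.86705$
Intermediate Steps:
$\frac{17822 + 35480}{12692 + 48783} = \frac{53302}{61475}$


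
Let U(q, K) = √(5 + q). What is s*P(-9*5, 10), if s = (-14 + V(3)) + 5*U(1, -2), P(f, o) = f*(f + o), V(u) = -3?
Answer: -26775 + 7875*√6 ≈ -7485.3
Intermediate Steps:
s = -17 + 5*√6 (s = (-14 - 3) + 5*√(5 + 1) = -17 + 5*√6 ≈ -4.7525)
s*P(-9*5, 10) = (-17 + 5*√6)*((-9*5)*(-9*5 + 10)) = (-17 + 5*√6)*(-45*(-45 + 10)) = (-17 + 5*√6)*(-45*(-35)) = (-17 + 5*√6)*1575 = -26775 + 7875*√6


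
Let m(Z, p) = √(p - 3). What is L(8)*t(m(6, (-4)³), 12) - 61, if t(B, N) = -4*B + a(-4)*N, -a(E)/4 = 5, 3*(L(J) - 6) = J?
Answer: -2141 - 104*I*√67/3 ≈ -2141.0 - 283.76*I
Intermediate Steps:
L(J) = 6 + J/3
a(E) = -20 (a(E) = -4*5 = -20)
m(Z, p) = √(-3 + p)
t(B, N) = -20*N - 4*B (t(B, N) = -4*B - 20*N = -20*N - 4*B)
L(8)*t(m(6, (-4)³), 12) - 61 = (6 + (⅓)*8)*(-20*12 - 4*√(-3 + (-4)³)) - 61 = (6 + 8/3)*(-240 - 4*√(-3 - 64)) - 61 = 26*(-240 - 4*I*√67)/3 - 61 = (-2080 - 104*I*√67/3) - 61 = -2141 - 104*I*√67/3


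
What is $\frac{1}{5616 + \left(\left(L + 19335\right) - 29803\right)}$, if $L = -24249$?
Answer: $- \frac{1}{29101} \approx -3.4363 \cdot 10^{-5}$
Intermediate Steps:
$\frac{1}{5616 + \left(\left(L + 19335\right) - 29803\right)} = \frac{1}{5616 + \left(\left(-24249 + 19335\right) - 29803\right)} = \frac{1}{5616 - 34717} = \frac{1}{-29101} = - \frac{1}{29101}$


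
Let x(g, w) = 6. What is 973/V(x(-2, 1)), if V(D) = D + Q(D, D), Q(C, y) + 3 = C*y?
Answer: 973/39 ≈ 24.949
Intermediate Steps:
Q(C, y) = -3 + C*y
V(D) = -3 + D + D**2 (V(D) = D + (-3 + D*D) = D + (-3 + D**2) = -3 + D + D**2)
973/V(x(-2, 1)) = 973/(-3 + 6 + 6**2) = 973/(-3 + 6 + 36) = 973/39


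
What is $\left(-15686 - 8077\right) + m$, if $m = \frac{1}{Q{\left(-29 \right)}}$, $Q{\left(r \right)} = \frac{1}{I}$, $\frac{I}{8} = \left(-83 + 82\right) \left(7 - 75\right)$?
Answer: $-23219$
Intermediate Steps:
$I = 544$ ($I = 8 \left(-83 + 82\right) \left(7 - 75\right) = 8 \left(\left(-1\right) \left(-68\right)\right) = 8 \cdot 68 = 544$)
$Q{\left(r \right)} = \frac{1}{544}$
$m = 544$ ($m = \frac{1}{\frac{1}{544}} = 544$)
$\left(-15686 - 8077\right) + m = \left(-15686 - 8077\right) + 544 = -23763 + 544 = -23219$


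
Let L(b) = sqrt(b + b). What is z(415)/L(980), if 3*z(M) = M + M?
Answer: 83*sqrt(10)/42 ≈ 6.2493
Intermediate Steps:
z(M) = 2*M/3 (z(M) = (M + M)/3 = (2*M)/3 = 2*M/3)
L(b) = sqrt(2)*sqrt(b) (L(b) = sqrt(2*b) = sqrt(2)*sqrt(b))
z(415)/L(980) = ((2/3)*415)/((sqrt(2)*sqrt(980))) = 830/(3*((sqrt(2)*(14*sqrt(5))))) = 830/(3*((14*sqrt(10)))) = 830*(sqrt(10)/140)/3 = 83*sqrt(10)/42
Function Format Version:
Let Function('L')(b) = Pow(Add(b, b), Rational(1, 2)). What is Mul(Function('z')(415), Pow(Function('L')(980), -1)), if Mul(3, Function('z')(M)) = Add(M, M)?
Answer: Mul(Rational(83, 42), Pow(10, Rational(1, 2))) ≈ 6.2493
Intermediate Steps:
Function('z')(M) = Mul(Rational(2, 3), M) (Function('z')(M) = Mul(Rational(1, 3), Add(M, M)) = Mul(Rational(1, 3), Mul(2, M)) = Mul(Rational(2, 3), M))
Function('L')(b) = Mul(Pow(2, Rational(1, 2)), Pow(b, Rational(1, 2))) (Function('L')(b) = Pow(Mul(2, b), Rational(1, 2)) = Mul(Pow(2, Rational(1, 2)), Pow(b, Rational(1, 2))))
Mul(Function('z')(415), Pow(Function('L')(980), -1)) = Mul(Mul(Rational(2, 3), 415), Pow(Mul(Pow(2, Rational(1, 2)), Pow(980, Rational(1, 2))), -1)) = Mul(Rational(830, 3), Pow(Mul(Pow(2, Rational(1, 2)), Mul(14, Pow(5, Rational(1, 2)))), -1)) = Mul(Rational(830, 3), Pow(Mul(14, Pow(10, Rational(1, 2))), -1)) = Mul(Rational(830, 3), Mul(Rational(1, 140), Pow(10, Rational(1, 2)))) = Mul(Rational(83, 42), Pow(10, Rational(1, 2)))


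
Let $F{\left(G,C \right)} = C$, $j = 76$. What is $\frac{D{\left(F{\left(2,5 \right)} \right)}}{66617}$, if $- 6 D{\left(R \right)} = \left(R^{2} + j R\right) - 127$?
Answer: $- \frac{139}{199851} \approx -0.00069552$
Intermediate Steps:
$D{\left(R \right)} = \frac{127}{6} - \frac{38 R}{3} - \frac{R^{2}}{6}$ ($D{\left(R \right)} = - \frac{\left(R^{2} + 76 R\right) - 127}{6} = - \frac{-127 + R^{2} + 76 R}{6} = \frac{127}{6} - \frac{38 R}{3} - \frac{R^{2}}{6}$)
$\frac{D{\left(F{\left(2,5 \right)} \right)}}{66617} = \frac{\frac{127}{6} - \frac{190}{3} - \frac{5^{2}}{6}}{66617} = \left(\frac{127}{6} - \frac{190}{3} - \frac{25}{6}\right) \frac{1}{66617} = \left(- \frac{139}{3}\right) \frac{1}{66617} = - \frac{139}{199851}$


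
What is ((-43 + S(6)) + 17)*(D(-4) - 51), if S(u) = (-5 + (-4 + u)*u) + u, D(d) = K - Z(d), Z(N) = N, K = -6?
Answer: 689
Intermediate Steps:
D(d) = -6 - d
S(u) = -5 + u + u*(-4 + u) (S(u) = (-5 + u*(-4 + u)) + u = -5 + u + u*(-4 + u))
((-43 + S(6)) + 17)*(D(-4) - 51) = ((-43 + (-5 + 6² - 3*6)) + 17)*((-6 - 1*(-4)) - 51) = ((-43 + (-5 + 36 - 18)) + 17)*((-6 + 4) - 51) = ((-43 + 13) + 17)*(-2 - 51) = (-30 + 17)*(-53) = -13*(-53) = 689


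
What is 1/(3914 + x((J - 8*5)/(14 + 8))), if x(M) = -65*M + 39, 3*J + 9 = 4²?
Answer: 66/268243 ≈ 0.00024605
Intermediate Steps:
J = 7/3 (J = -3 + (⅓)*4² = -3 + (⅓)*16 = -3 + 16/3 = 7/3 ≈ 2.3333)
x(M) = 39 - 65*M
1/(3914 + x((J - 8*5)/(14 + 8))) = 1/(3914 + (39 - 65*(7/3 - 8*5)/(14 + 8))) = 1/(3914 + (39 - 65*(7/3 - 40)/22)) = 1/(3914 + (39 - (-7345)/(3*22))) = 1/(3914 + (39 - 65*(-113/66))) = 1/(3914 + (39 + 7345/66)) = 1/(3914 + 9919/66) = 1/(268243/66) = 66/268243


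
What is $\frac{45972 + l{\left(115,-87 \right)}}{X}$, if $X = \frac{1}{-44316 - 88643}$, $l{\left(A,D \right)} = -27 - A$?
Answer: $-6093510970$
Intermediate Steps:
$X = - \frac{1}{132959}$ ($X = \frac{1}{-44316 - 88643} = \frac{1}{-132959} = - \frac{1}{132959} \approx -7.5211 \cdot 10^{-6}$)
$\frac{45972 + l{\left(115,-87 \right)}}{X} = \frac{45972 - 142}{- \frac{1}{132959}} = \left(45972 - 142\right) \left(-132959\right) = 45830 \left(-132959\right) = -6093510970$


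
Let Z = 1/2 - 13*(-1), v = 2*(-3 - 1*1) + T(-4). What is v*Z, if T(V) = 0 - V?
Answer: -54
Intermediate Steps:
T(V) = -V
v = -4 (v = 2*(-3 - 1*1) - 1*(-4) = 2*(-3 - 1) + 4 = 2*(-4) + 4 = -8 + 4 = -4)
Z = 27/2 (Z = ½ + 13 = 27/2 ≈ 13.500)
v*Z = -4*27/2 = -54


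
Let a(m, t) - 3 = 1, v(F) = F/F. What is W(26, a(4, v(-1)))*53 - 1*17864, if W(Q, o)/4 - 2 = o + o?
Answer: -15744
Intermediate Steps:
v(F) = 1
a(m, t) = 4 (a(m, t) = 3 + 1 = 4)
W(Q, o) = 8 + 8*o (W(Q, o) = 8 + 4*(o + o) = 8 + 4*(2*o) = 8 + 8*o)
W(26, a(4, v(-1)))*53 - 1*17864 = (8 + 8*4)*53 - 1*17864 = (8 + 32)*53 - 17864 = 40*53 - 17864 = 2120 - 17864 = -15744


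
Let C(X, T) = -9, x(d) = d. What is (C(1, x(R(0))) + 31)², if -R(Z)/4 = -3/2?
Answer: 484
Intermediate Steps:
R(Z) = 6 (R(Z) = -(-12)/2 = -4*(-3/2) = 6)
(C(1, x(R(0))) + 31)² = (-9 + 31)² = 22² = 484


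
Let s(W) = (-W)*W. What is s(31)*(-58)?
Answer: 55738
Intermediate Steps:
s(W) = -W**2
s(31)*(-58) = -1*31**2*(-58) = -1*961*(-58) = -961*(-58) = 55738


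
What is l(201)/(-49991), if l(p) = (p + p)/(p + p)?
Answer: -1/49991 ≈ -2.0004e-5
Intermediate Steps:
l(p) = 1 (l(p) = (2*p)/((2*p)) = (2*p)*(1/(2*p)) = 1)
l(201)/(-49991) = 1/(-49991) = 1*(-1/49991) = -1/49991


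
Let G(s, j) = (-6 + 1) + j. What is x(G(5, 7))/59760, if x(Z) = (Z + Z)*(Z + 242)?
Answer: 61/3735 ≈ 0.016332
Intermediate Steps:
G(s, j) = -5 + j
x(Z) = 2*Z*(242 + Z) (x(Z) = (2*Z)*(242 + Z) = 2*Z*(242 + Z))
x(G(5, 7))/59760 = (2*(-5 + 7)*(242 + (-5 + 7)))/59760 = (2*2*(242 + 2))*(1/59760) = (2*2*244)*(1/59760) = 976*(1/59760) = 61/3735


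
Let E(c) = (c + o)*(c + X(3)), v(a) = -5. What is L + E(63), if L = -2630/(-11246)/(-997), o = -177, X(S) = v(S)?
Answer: -37067739487/5606131 ≈ -6612.0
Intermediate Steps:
X(S) = -5
E(c) = (-177 + c)*(-5 + c) (E(c) = (c - 177)*(c - 5) = (-177 + c)*(-5 + c))
L = -1315/5606131 (L = -2630*(-1/11246)*(-1/997) = (1315/5623)*(-1/997) = -1315/5606131 ≈ -0.00023456)
L + E(63) = -1315/5606131 + (885 + 63² - 182*63) = -1315/5606131 + (885 + 3969 - 11466) = -1315/5606131 - 6612 = -37067739487/5606131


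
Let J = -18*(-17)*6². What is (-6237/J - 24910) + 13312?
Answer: -1577405/136 ≈ -11599.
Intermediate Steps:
J = 11016 (J = 306*36 = 11016)
(-6237/J - 24910) + 13312 = (-6237/11016 - 24910) + 13312 = (-6237*1/11016 - 24910) + 13312 = (-77/136 - 24910) + 13312 = -3387837/136 + 13312 = -1577405/136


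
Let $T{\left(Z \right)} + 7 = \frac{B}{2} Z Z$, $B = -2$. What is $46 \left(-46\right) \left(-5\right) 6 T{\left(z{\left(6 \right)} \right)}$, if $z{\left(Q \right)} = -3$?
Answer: $-1015680$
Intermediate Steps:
$T{\left(Z \right)} = -7 - Z^{2}$ ($T{\left(Z \right)} = -7 + - \frac{2}{2} Z Z = -7 + \left(-2\right) \frac{1}{2} Z Z = -7 + - Z Z = -7 - Z^{2}$)
$46 \left(-46\right) \left(-5\right) 6 T{\left(z{\left(6 \right)} \right)} = 46 \left(-46\right) \left(-5\right) 6 \left(-7 - \left(-3\right)^{2}\right) = - 2116 \left(- 30 \left(-7 - 9\right)\right) = - 2116 \left(\left(-30\right) \left(-16\right)\right) = \left(-2116\right) 480 = -1015680$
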